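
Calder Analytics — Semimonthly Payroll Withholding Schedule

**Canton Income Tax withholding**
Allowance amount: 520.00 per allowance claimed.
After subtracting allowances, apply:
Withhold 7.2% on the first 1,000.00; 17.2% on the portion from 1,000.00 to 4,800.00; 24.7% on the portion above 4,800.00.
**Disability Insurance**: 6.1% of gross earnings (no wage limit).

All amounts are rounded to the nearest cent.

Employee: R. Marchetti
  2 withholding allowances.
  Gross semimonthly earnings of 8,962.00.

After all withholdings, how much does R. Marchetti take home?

Canton Income Tax: taxable = 8,962.00 − 2×520.00 = 7,922.00
  725.60 + 24.7% × (7,922.00 − 4,800.00) = 725.60 + 24.7% × 3,122.00 = 1,496.73
Disability Insurance: 6.1% × 8,962.00 = 546.68
Total withheld: 1,496.73 + 546.68 = 2,043.41
Net pay: 8,962.00 − 2,043.41 = 6,918.59

6,918.59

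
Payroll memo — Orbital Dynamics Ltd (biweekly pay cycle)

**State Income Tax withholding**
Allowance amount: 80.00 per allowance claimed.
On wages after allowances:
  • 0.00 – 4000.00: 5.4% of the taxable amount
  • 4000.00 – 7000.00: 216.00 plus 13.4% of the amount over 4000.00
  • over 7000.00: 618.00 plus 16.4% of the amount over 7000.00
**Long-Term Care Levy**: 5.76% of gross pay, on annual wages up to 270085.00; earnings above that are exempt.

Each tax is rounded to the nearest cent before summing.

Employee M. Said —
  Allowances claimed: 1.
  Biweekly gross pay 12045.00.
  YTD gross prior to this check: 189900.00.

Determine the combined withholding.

State Income Tax: taxable = 12045.00 − 1×80.00 = 11965.00
  618.00 + 16.4% × (11965.00 − 7000.00) = 618.00 + 16.4% × 4965.00 = 1432.26
Long-Term Care Levy: 5.76% × 12045.00 = 693.79
Total: 1432.26 + 693.79 = 2126.05

2126.05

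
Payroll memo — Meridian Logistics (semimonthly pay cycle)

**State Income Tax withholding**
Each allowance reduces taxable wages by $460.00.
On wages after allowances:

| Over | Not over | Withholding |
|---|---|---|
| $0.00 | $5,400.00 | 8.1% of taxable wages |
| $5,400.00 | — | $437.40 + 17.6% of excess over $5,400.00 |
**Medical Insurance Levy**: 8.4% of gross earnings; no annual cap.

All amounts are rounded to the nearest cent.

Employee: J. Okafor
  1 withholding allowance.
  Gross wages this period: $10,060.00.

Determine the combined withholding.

$2,021.64

State Income Tax: taxable = $10,060.00 − 1×$460.00 = $9,600.00
  $437.40 + 17.6% × ($9,600.00 − $5,400.00) = $437.40 + 17.6% × $4,200.00 = $1,176.60
Medical Insurance Levy: 8.4% × $10,060.00 = $845.04
Total: $1,176.60 + $845.04 = $2,021.64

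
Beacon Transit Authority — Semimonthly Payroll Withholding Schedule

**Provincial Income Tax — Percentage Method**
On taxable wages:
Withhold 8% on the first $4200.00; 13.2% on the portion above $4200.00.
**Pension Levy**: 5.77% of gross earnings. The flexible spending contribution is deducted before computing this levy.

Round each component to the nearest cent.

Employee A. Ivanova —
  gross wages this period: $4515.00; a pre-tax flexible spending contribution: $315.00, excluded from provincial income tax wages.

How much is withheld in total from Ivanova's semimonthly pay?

$578.34

Provincial Income Tax: taxable = $4515.00 − $315.00 = $4200.00
  8% × $4200.00 = $336.00
Pension Levy: 5.77% × $4200.00 = $242.34
Total: $336.00 + $242.34 = $578.34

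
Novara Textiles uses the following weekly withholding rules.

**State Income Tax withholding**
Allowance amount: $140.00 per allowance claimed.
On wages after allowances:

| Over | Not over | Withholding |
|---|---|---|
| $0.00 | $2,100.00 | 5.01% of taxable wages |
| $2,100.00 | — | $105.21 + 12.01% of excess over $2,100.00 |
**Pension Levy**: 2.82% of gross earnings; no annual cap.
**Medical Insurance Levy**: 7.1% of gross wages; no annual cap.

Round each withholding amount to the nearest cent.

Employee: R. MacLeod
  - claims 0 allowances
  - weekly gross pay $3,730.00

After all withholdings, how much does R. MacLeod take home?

State Income Tax: taxable = $3,730.00
  $105.21 + 12.01% × ($3,730.00 − $2,100.00) = $105.21 + 12.01% × $1,630.00 = $300.97
Pension Levy: 2.82% × $3,730.00 = $105.19
Medical Insurance Levy: 7.1% × $3,730.00 = $264.83
Total withheld: $300.97 + $105.19 + $264.83 = $670.99
Net pay: $3,730.00 − $670.99 = $3,059.01

$3,059.01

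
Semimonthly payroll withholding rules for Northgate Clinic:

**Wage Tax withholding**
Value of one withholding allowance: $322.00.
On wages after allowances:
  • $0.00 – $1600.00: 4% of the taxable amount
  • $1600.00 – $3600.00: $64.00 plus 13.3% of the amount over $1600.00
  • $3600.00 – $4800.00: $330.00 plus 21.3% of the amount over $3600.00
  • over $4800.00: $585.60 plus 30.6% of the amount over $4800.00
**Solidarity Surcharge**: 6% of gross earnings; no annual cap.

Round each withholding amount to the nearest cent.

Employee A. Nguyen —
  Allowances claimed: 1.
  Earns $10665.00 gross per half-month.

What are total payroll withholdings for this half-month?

$2921.66

Wage Tax: taxable = $10665.00 − 1×$322.00 = $10343.00
  $585.60 + 30.6% × ($10343.00 − $4800.00) = $585.60 + 30.6% × $5543.00 = $2281.76
Solidarity Surcharge: 6% × $10665.00 = $639.90
Total: $2281.76 + $639.90 = $2921.66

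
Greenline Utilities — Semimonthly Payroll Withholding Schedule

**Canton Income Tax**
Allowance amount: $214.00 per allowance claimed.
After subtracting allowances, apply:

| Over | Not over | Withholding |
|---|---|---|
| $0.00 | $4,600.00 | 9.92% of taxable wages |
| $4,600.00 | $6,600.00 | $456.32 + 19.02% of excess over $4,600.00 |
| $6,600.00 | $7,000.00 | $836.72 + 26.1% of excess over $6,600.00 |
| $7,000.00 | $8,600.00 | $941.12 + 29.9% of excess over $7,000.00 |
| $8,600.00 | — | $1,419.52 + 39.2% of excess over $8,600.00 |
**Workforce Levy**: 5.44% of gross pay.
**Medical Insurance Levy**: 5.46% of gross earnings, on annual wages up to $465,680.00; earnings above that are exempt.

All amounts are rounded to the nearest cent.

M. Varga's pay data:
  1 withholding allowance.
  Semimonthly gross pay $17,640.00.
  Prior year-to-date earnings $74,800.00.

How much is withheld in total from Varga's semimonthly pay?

Canton Income Tax: taxable = $17,640.00 − 1×$214.00 = $17,426.00
  $1,419.52 + 39.2% × ($17,426.00 − $8,600.00) = $1,419.52 + 39.2% × $8,826.00 = $4,879.31
Workforce Levy: 5.44% × $17,640.00 = $959.62
Medical Insurance Levy: 5.46% × $17,640.00 = $963.14
Total: $4,879.31 + $959.62 + $963.14 = $6,802.07

$6,802.07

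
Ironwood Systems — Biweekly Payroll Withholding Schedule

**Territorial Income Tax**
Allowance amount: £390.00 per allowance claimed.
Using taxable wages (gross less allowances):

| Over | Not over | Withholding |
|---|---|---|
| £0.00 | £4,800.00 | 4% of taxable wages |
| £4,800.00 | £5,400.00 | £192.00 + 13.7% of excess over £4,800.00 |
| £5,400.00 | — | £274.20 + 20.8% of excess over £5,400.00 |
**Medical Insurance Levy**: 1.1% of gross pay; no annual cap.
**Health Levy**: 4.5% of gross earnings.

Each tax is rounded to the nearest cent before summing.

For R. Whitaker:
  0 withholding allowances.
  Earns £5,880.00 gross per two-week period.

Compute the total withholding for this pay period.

£703.32

Territorial Income Tax: taxable = £5,880.00
  £274.20 + 20.8% × (£5,880.00 − £5,400.00) = £274.20 + 20.8% × £480.00 = £374.04
Medical Insurance Levy: 1.1% × £5,880.00 = £64.68
Health Levy: 4.5% × £5,880.00 = £264.60
Total: £374.04 + £64.68 + £264.60 = £703.32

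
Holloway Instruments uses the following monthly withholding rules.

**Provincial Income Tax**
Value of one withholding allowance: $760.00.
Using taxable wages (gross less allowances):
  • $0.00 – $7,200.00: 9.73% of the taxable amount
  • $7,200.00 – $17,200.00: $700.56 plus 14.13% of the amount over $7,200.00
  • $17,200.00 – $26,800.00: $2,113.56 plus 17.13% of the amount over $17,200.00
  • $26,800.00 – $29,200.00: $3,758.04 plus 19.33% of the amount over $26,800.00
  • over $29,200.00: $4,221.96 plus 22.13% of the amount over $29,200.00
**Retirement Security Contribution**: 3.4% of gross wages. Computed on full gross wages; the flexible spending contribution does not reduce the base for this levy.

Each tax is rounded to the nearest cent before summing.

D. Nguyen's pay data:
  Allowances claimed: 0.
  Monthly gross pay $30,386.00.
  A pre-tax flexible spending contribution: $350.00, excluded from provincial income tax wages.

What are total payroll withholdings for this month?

$5,440.09

Provincial Income Tax: taxable = $30,386.00 − $350.00 = $30,036.00
  $4,221.96 + 22.13% × ($30,036.00 − $29,200.00) = $4,221.96 + 22.13% × $836.00 = $4,406.97
Retirement Security Contribution: 3.4% × $30,386.00 = $1,033.12
Total: $4,406.97 + $1,033.12 = $5,440.09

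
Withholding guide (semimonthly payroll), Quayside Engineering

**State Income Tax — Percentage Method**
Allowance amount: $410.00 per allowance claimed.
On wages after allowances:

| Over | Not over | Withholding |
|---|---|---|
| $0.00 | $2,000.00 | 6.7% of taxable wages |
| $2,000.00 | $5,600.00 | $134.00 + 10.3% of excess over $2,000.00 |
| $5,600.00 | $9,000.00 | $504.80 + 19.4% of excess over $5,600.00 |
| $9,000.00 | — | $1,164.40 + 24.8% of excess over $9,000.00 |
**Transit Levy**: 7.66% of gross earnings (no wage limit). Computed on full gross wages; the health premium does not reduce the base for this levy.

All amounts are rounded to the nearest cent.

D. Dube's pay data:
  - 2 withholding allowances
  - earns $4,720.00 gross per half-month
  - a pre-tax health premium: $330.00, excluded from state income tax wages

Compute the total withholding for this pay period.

$657.26

State Income Tax: taxable = $4,720.00 − $330.00 − 2×$410.00 = $3,570.00
  $134.00 + 10.3% × ($3,570.00 − $2,000.00) = $134.00 + 10.3% × $1,570.00 = $295.71
Transit Levy: 7.66% × $4,720.00 = $361.55
Total: $295.71 + $361.55 = $657.26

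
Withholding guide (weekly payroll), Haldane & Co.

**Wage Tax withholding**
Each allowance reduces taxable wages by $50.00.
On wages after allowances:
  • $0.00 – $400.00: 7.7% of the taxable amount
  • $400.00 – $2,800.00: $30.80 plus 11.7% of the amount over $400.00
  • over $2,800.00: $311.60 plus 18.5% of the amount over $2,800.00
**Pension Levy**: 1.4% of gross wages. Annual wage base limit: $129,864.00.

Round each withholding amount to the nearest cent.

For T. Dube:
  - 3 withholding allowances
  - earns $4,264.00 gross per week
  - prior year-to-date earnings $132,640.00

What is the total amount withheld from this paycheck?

$554.69

Wage Tax: taxable = $4,264.00 − 3×$50.00 = $4,114.00
  $311.60 + 18.5% × ($4,114.00 − $2,800.00) = $311.60 + 18.5% × $1,314.00 = $554.69
Pension Levy: YTD $132,640.00 ≥ cap $129,864.00 → $0.00
Total: $554.69 + $0.00 = $554.69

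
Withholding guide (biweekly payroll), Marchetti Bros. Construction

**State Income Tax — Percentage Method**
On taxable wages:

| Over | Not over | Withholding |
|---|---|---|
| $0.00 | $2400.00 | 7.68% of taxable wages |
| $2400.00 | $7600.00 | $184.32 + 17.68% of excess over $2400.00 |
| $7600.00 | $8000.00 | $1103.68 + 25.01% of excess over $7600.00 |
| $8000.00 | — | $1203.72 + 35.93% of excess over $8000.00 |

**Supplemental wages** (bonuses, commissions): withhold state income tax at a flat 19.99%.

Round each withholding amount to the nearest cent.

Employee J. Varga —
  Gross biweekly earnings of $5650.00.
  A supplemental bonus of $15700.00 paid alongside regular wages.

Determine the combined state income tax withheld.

$3897.35

State Income Tax: taxable = $5650.00
  $184.32 + 17.68% × ($5650.00 − $2400.00) = $184.32 + 17.68% × $3250.00 = $758.92
Supplemental (19.99% flat on bonus): 19.99% × $15700.00 = $3138.43
Total state income tax: $758.92 + $3138.43 = $3897.35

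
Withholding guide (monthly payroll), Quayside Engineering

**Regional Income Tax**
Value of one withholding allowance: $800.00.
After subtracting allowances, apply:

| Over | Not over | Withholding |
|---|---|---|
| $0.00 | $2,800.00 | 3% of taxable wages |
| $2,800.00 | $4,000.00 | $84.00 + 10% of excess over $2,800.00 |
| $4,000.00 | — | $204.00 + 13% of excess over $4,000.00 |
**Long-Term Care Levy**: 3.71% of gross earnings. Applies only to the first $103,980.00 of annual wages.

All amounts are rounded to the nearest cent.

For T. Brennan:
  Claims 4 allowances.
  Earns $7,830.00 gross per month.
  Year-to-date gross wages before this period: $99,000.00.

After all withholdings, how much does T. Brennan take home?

$7,359.34

Regional Income Tax: taxable = $7,830.00 − 4×$800.00 = $4,630.00
  $204.00 + 13% × ($4,630.00 − $4,000.00) = $204.00 + 13% × $630.00 = $285.90
Long-Term Care Levy: cap $103,980.00 − YTD $99,000.00 = $4,980.00 subject; 3.71% × $4,980.00 = $184.76
Total withheld: $285.90 + $184.76 = $470.66
Net pay: $7,830.00 − $470.66 = $7,359.34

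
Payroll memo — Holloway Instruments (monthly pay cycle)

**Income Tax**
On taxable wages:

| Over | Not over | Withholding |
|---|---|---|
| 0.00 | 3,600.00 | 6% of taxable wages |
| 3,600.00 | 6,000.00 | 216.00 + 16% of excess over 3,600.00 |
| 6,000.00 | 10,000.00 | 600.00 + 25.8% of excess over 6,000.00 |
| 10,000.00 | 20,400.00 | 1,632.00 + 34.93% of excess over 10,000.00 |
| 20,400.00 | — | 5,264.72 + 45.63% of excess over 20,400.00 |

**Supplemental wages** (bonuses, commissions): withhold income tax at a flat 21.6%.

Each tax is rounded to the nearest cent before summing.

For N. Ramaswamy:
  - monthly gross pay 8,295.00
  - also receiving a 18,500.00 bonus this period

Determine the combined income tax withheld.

Income Tax: taxable = 8,295.00
  600.00 + 25.8% × (8,295.00 − 6,000.00) = 600.00 + 25.8% × 2,295.00 = 1,192.11
Supplemental (21.6% flat on bonus): 21.6% × 18,500.00 = 3,996.00
Total income tax: 1,192.11 + 3,996.00 = 5,188.11

5,188.11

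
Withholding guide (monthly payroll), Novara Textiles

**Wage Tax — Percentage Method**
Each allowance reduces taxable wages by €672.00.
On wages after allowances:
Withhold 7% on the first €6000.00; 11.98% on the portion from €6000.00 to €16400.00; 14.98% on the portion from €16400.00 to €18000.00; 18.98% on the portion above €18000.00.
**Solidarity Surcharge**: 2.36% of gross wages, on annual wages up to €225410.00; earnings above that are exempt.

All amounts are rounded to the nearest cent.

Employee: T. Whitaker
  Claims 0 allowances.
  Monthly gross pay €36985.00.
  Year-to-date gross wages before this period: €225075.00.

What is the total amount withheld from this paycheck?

€5516.86

Wage Tax: taxable = €36985.00
  €1905.60 + 18.98% × (€36985.00 − €18000.00) = €1905.60 + 18.98% × €18985.00 = €5508.95
Solidarity Surcharge: cap €225410.00 − YTD €225075.00 = €335.00 subject; 2.36% × €335.00 = €7.91
Total: €5508.95 + €7.91 = €5516.86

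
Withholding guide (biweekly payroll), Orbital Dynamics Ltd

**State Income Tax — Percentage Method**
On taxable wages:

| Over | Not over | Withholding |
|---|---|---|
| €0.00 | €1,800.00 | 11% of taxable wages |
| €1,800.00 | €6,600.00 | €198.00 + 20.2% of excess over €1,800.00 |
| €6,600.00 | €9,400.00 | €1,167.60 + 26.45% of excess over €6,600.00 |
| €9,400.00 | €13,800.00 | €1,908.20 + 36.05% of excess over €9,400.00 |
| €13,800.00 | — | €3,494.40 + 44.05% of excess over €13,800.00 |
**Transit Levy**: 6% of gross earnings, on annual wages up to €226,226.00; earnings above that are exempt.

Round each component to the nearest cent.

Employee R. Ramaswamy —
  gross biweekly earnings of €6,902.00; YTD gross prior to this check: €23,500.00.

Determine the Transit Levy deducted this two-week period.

€414.12

Transit Levy: 6% × €6,902.00 = €414.12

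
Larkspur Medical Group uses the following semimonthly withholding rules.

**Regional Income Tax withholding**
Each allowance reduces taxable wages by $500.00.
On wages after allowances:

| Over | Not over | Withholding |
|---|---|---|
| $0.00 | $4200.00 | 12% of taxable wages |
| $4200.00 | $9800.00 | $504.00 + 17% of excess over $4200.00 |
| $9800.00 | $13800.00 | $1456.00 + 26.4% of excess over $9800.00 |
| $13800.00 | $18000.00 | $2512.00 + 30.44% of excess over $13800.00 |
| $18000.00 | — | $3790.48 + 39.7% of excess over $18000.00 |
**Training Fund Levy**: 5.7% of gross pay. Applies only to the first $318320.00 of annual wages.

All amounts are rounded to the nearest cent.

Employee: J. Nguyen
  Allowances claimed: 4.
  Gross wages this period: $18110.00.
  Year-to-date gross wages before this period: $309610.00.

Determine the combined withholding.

$3711.63

Regional Income Tax: taxable = $18110.00 − 4×$500.00 = $16110.00
  $2512.00 + 30.44% × ($16110.00 − $13800.00) = $2512.00 + 30.44% × $2310.00 = $3215.16
Training Fund Levy: cap $318320.00 − YTD $309610.00 = $8710.00 subject; 5.7% × $8710.00 = $496.47
Total: $3215.16 + $496.47 = $3711.63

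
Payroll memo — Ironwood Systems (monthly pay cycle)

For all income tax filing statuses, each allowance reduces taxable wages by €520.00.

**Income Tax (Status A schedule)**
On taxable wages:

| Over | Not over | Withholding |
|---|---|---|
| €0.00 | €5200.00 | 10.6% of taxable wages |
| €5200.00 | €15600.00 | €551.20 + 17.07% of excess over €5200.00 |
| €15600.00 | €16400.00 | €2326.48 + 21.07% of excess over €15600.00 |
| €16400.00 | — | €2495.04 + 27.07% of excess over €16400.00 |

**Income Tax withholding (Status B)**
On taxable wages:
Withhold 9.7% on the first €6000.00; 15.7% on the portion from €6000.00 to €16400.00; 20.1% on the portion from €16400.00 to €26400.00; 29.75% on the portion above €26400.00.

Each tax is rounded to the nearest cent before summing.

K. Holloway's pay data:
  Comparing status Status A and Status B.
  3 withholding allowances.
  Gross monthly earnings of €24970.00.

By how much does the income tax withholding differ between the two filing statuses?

Income Tax (Status A): taxable = €24970.00 − 3×€520.00 = €23410.00
  €2495.04 + 27.07% × (€23410.00 − €16400.00) = €2495.04 + 27.07% × €7010.00 = €4392.65
Income Tax (Status B): taxable = €24970.00 − 3×€520.00 = €23410.00
  €2214.80 + 20.1% × (€23410.00 − €16400.00) = €2214.80 + 20.1% × €7010.00 = €3623.81
Difference: |€4392.65 − €3623.81| = €768.84 (higher under Status A)

€768.84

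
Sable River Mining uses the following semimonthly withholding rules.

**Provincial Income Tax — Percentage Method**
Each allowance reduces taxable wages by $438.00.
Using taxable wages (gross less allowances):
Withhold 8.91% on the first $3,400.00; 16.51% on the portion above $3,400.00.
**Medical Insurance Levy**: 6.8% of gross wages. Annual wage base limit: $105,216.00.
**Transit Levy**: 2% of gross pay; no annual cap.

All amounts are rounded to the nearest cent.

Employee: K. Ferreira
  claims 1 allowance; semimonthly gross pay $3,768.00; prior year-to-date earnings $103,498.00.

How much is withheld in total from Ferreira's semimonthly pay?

$488.88

Provincial Income Tax: taxable = $3,768.00 − 1×$438.00 = $3,330.00
  8.91% × $3,330.00 = $296.70
Medical Insurance Levy: cap $105,216.00 − YTD $103,498.00 = $1,718.00 subject; 6.8% × $1,718.00 = $116.82
Transit Levy: 2% × $3,768.00 = $75.36
Total: $296.70 + $116.82 + $75.36 = $488.88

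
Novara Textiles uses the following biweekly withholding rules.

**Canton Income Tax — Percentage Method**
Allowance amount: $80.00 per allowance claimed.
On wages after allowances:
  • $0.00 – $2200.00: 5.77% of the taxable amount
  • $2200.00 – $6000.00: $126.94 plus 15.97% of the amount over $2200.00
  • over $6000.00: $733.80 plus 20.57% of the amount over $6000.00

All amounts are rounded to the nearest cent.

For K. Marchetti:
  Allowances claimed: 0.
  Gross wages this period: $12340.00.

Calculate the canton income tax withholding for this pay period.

$2037.94

Canton Income Tax: taxable = $12340.00
  $733.80 + 20.57% × ($12340.00 − $6000.00) = $733.80 + 20.57% × $6340.00 = $2037.94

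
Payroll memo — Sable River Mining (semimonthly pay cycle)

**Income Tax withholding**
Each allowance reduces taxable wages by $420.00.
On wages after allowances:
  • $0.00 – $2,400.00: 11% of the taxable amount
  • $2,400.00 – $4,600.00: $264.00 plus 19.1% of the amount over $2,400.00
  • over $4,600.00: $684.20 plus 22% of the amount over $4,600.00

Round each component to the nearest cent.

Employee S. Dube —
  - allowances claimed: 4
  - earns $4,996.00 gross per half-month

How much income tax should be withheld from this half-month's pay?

Income Tax: taxable = $4,996.00 − 4×$420.00 = $3,316.00
  $264.00 + 19.1% × ($3,316.00 − $2,400.00) = $264.00 + 19.1% × $916.00 = $438.96

$438.96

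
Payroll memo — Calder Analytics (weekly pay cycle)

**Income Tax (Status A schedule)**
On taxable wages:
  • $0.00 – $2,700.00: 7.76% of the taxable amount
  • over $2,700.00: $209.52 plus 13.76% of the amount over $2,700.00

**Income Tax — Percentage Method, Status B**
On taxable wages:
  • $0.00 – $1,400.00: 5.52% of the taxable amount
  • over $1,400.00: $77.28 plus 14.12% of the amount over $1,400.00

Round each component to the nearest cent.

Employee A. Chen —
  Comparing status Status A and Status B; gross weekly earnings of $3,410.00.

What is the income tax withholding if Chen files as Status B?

Income Tax (Status B): taxable = $3,410.00
  $77.28 + 14.12% × ($3,410.00 − $1,400.00) = $77.28 + 14.12% × $2,010.00 = $361.09

$361.09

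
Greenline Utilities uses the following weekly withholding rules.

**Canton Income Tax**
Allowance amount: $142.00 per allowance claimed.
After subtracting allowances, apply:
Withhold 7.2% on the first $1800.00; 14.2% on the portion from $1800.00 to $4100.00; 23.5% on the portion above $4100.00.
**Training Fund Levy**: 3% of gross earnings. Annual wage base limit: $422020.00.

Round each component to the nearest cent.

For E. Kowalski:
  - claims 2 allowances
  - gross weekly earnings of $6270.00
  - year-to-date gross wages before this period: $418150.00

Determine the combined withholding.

Canton Income Tax: taxable = $6270.00 − 2×$142.00 = $5986.00
  $456.20 + 23.5% × ($5986.00 − $4100.00) = $456.20 + 23.5% × $1886.00 = $899.41
Training Fund Levy: cap $422020.00 − YTD $418150.00 = $3870.00 subject; 3% × $3870.00 = $116.10
Total: $899.41 + $116.10 = $1015.51

$1015.51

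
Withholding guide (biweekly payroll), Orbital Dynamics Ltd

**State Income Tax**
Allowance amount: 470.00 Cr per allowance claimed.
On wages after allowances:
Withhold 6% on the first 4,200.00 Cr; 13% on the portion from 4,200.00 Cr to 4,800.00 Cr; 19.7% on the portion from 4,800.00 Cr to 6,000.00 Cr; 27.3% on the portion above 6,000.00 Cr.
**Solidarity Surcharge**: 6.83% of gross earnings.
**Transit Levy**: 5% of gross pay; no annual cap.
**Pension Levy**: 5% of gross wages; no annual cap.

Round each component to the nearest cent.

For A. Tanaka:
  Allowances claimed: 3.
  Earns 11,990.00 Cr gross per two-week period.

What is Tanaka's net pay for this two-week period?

8,155.34 Cr

State Income Tax: taxable = 11,990.00 Cr − 3×470.00 Cr = 10,580.00 Cr
  566.40 Cr + 27.3% × (10,580.00 Cr − 6,000.00 Cr) = 566.40 Cr + 27.3% × 4,580.00 Cr = 1,816.74 Cr
Solidarity Surcharge: 6.83% × 11,990.00 Cr = 818.92 Cr
Transit Levy: 5% × 11,990.00 Cr = 599.50 Cr
Pension Levy: 5% × 11,990.00 Cr = 599.50 Cr
Total withheld: 1,816.74 Cr + 818.92 Cr + 599.50 Cr + 599.50 Cr = 3,834.66 Cr
Net pay: 11,990.00 Cr − 3,834.66 Cr = 8,155.34 Cr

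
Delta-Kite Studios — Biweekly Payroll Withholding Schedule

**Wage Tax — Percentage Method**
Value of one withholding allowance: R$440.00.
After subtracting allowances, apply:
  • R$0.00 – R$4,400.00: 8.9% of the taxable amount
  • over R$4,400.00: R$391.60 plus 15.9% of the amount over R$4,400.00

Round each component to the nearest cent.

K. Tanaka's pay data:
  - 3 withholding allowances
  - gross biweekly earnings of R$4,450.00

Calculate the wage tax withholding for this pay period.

R$278.57

Wage Tax: taxable = R$4,450.00 − 3×R$440.00 = R$3,130.00
  8.9% × R$3,130.00 = R$278.57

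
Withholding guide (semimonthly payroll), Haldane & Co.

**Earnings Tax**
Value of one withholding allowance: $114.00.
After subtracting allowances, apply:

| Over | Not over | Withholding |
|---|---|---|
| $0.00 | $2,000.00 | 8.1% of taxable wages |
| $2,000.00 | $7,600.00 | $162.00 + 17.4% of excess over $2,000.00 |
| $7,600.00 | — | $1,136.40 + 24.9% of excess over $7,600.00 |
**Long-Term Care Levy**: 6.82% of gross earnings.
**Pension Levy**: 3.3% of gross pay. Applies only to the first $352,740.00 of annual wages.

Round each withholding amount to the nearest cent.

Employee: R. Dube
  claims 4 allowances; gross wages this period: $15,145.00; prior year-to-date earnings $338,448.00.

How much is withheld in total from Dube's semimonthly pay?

$4,406.09

Earnings Tax: taxable = $15,145.00 − 4×$114.00 = $14,689.00
  $1,136.40 + 24.9% × ($14,689.00 − $7,600.00) = $1,136.40 + 24.9% × $7,089.00 = $2,901.56
Long-Term Care Levy: 6.82% × $15,145.00 = $1,032.89
Pension Levy: cap $352,740.00 − YTD $338,448.00 = $14,292.00 subject; 3.3% × $14,292.00 = $471.64
Total: $2,901.56 + $1,032.89 + $471.64 = $4,406.09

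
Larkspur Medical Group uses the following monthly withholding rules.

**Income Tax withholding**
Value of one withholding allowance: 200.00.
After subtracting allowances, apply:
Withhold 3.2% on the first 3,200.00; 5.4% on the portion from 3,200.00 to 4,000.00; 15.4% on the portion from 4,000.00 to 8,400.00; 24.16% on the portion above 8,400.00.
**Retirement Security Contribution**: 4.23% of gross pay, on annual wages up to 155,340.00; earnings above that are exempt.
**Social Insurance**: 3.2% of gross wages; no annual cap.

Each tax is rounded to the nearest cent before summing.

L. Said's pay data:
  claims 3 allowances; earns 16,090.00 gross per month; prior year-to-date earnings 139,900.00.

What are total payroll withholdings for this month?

Income Tax: taxable = 16,090.00 − 3×200.00 = 15,490.00
  823.20 + 24.16% × (15,490.00 − 8,400.00) = 823.20 + 24.16% × 7,090.00 = 2,536.14
Retirement Security Contribution: cap 155,340.00 − YTD 139,900.00 = 15,440.00 subject; 4.23% × 15,440.00 = 653.11
Social Insurance: 3.2% × 16,090.00 = 514.88
Total: 2,536.14 + 653.11 + 514.88 = 3,704.13

3,704.13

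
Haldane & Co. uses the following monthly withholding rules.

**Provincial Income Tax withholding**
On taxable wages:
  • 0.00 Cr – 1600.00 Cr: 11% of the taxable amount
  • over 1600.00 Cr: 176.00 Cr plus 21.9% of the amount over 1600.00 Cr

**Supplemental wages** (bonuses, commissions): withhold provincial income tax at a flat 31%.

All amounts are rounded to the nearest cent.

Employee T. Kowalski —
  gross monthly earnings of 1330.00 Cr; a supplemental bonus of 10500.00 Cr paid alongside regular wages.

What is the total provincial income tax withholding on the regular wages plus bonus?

3401.30 Cr

Provincial Income Tax: taxable = 1330.00 Cr
  11% × 1330.00 Cr = 146.30 Cr
Supplemental (31% flat on bonus): 31% × 10500.00 Cr = 3255.00 Cr
Total provincial income tax: 146.30 Cr + 3255.00 Cr = 3401.30 Cr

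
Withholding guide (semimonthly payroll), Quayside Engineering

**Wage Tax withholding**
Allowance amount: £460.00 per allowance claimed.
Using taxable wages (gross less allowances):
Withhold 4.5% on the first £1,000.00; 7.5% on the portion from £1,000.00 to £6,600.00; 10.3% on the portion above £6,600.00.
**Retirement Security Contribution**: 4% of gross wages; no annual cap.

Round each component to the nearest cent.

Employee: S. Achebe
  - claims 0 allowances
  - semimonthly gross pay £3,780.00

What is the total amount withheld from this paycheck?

£404.70

Wage Tax: taxable = £3,780.00
  £45.00 + 7.5% × (£3,780.00 − £1,000.00) = £45.00 + 7.5% × £2,780.00 = £253.50
Retirement Security Contribution: 4% × £3,780.00 = £151.20
Total: £253.50 + £151.20 = £404.70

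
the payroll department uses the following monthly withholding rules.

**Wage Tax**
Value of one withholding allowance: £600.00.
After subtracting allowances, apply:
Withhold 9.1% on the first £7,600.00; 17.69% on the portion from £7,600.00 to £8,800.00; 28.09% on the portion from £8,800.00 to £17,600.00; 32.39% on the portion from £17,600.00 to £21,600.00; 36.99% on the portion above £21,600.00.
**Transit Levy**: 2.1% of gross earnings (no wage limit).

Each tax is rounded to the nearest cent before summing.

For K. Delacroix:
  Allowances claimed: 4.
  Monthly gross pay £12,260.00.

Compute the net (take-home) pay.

Wage Tax: taxable = £12,260.00 − 4×£600.00 = £9,860.00
  £903.88 + 28.09% × (£9,860.00 − £8,800.00) = £903.88 + 28.09% × £1,060.00 = £1,201.63
Transit Levy: 2.1% × £12,260.00 = £257.46
Total withheld: £1,201.63 + £257.46 = £1,459.09
Net pay: £12,260.00 − £1,459.09 = £10,800.91

£10,800.91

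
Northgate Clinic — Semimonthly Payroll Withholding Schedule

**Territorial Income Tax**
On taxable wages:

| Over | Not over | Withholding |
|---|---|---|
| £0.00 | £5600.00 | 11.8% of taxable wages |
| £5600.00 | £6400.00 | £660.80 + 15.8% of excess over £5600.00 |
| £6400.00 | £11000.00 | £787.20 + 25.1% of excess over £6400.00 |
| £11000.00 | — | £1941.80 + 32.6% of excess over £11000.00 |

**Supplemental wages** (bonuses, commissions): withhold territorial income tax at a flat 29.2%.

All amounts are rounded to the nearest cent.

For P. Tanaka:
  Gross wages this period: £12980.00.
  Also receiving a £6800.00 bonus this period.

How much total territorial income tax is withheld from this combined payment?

Territorial Income Tax: taxable = £12980.00
  £1941.80 + 32.6% × (£12980.00 − £11000.00) = £1941.80 + 32.6% × £1980.00 = £2587.28
Supplemental (29.2% flat on bonus): 29.2% × £6800.00 = £1985.60
Total territorial income tax: £2587.28 + £1985.60 = £4572.88

£4572.88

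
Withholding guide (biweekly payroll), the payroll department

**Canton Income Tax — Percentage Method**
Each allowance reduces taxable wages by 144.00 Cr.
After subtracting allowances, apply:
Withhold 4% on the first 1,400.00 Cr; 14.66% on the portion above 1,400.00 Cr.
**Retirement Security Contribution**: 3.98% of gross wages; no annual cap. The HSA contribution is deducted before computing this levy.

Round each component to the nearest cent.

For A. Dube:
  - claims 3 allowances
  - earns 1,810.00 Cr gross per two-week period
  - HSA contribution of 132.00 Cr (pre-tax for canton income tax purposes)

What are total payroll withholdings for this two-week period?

116.62 Cr

Canton Income Tax: taxable = 1,810.00 Cr − 132.00 Cr − 3×144.00 Cr = 1,246.00 Cr
  4% × 1,246.00 Cr = 49.84 Cr
Retirement Security Contribution: 3.98% × 1,678.00 Cr = 66.78 Cr
Total: 49.84 Cr + 66.78 Cr = 116.62 Cr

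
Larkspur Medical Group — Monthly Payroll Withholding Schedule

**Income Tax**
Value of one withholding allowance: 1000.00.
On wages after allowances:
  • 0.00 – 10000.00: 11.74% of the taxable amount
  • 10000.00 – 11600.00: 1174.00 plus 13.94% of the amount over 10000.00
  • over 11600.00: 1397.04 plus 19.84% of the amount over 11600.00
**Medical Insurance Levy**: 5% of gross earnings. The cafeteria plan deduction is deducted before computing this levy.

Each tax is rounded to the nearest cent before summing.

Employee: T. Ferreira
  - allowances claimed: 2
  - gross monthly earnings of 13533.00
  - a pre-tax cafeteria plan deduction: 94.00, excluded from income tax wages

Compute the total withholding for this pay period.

2046.55

Income Tax: taxable = 13533.00 − 94.00 − 2×1000.00 = 11439.00
  1174.00 + 13.94% × (11439.00 − 10000.00) = 1174.00 + 13.94% × 1439.00 = 1374.60
Medical Insurance Levy: 5% × 13439.00 = 671.95
Total: 1374.60 + 671.95 = 2046.55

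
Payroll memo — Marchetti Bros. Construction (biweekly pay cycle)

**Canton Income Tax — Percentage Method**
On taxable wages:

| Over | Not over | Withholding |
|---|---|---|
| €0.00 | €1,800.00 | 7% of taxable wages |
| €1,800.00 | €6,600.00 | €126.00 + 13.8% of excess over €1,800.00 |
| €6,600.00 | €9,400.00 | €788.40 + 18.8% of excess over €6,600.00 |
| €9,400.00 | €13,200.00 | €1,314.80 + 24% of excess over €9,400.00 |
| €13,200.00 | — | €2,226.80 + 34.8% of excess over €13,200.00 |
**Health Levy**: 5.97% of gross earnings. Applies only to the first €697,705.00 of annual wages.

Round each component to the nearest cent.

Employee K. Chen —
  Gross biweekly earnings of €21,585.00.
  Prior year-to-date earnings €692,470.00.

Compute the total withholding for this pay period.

Canton Income Tax: taxable = €21,585.00
  €2,226.80 + 34.8% × (€21,585.00 − €13,200.00) = €2,226.80 + 34.8% × €8,385.00 = €5,144.78
Health Levy: cap €697,705.00 − YTD €692,470.00 = €5,235.00 subject; 5.97% × €5,235.00 = €312.53
Total: €5,144.78 + €312.53 = €5,457.31

€5,457.31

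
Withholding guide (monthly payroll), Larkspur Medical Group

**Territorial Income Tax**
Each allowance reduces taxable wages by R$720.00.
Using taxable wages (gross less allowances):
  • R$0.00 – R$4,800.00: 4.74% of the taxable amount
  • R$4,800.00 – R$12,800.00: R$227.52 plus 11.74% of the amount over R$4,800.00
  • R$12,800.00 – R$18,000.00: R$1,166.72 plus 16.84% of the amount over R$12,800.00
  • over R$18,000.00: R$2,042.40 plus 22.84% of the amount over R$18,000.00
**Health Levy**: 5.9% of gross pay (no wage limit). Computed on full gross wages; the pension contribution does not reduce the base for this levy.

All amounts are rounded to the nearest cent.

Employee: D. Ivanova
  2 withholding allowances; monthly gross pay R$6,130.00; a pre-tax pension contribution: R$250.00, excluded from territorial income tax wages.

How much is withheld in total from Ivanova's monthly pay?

Territorial Income Tax: taxable = R$6,130.00 − R$250.00 − 2×R$720.00 = R$4,440.00
  4.74% × R$4,440.00 = R$210.46
Health Levy: 5.9% × R$6,130.00 = R$361.67
Total: R$210.46 + R$361.67 = R$572.13

R$572.13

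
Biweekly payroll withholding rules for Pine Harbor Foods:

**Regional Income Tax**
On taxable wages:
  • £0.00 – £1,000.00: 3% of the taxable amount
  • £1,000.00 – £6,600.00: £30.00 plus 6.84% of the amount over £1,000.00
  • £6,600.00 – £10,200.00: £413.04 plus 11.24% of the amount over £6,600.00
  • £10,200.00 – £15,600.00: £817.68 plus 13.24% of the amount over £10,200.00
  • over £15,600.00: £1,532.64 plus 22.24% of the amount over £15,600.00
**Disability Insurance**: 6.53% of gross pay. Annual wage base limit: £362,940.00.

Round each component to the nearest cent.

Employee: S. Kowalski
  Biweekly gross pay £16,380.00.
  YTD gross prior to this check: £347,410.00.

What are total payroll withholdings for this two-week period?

£2,720.22

Regional Income Tax: taxable = £16,380.00
  £1,532.64 + 22.24% × (£16,380.00 − £15,600.00) = £1,532.64 + 22.24% × £780.00 = £1,706.11
Disability Insurance: cap £362,940.00 − YTD £347,410.00 = £15,530.00 subject; 6.53% × £15,530.00 = £1,014.11
Total: £1,706.11 + £1,014.11 = £2,720.22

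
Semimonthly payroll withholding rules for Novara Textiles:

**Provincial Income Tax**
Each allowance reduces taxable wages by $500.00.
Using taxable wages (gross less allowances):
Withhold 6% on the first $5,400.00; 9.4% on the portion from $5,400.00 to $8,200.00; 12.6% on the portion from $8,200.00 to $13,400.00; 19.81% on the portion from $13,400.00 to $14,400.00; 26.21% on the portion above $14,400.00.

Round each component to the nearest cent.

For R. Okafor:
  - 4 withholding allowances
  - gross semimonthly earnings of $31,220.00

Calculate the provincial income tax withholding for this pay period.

Provincial Income Tax: taxable = $31,220.00 − 4×$500.00 = $29,220.00
  $1,440.50 + 26.21% × ($29,220.00 − $14,400.00) = $1,440.50 + 26.21% × $14,820.00 = $5,324.82

$5,324.82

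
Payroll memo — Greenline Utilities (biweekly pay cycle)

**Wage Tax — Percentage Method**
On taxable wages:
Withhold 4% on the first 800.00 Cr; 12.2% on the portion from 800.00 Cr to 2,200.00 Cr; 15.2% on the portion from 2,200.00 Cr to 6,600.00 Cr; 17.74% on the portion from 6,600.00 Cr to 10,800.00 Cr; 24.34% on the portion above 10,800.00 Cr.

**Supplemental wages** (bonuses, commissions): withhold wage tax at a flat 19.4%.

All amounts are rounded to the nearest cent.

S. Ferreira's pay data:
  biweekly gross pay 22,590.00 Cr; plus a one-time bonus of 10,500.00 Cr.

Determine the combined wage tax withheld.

Wage Tax: taxable = 22,590.00 Cr
  1,616.68 Cr + 24.34% × (22,590.00 Cr − 10,800.00 Cr) = 1,616.68 Cr + 24.34% × 11,790.00 Cr = 4,486.37 Cr
Supplemental (19.4% flat on bonus): 19.4% × 10,500.00 Cr = 2,037.00 Cr
Total wage tax: 4,486.37 Cr + 2,037.00 Cr = 6,523.37 Cr

6,523.37 Cr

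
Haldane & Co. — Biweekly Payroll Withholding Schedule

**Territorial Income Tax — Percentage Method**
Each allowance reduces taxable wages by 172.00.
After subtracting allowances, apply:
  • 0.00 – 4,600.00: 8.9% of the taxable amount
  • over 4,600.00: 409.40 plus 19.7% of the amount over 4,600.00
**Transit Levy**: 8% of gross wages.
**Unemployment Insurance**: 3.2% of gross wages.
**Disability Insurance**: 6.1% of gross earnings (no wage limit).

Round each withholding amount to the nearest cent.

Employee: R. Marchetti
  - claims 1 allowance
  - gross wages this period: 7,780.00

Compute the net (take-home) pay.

Territorial Income Tax: taxable = 7,780.00 − 1×172.00 = 7,608.00
  409.40 + 19.7% × (7,608.00 − 4,600.00) = 409.40 + 19.7% × 3,008.00 = 1,001.98
Transit Levy: 8% × 7,780.00 = 622.40
Unemployment Insurance: 3.2% × 7,780.00 = 248.96
Disability Insurance: 6.1% × 7,780.00 = 474.58
Total withheld: 1,001.98 + 622.40 + 248.96 + 474.58 = 2,347.92
Net pay: 7,780.00 − 2,347.92 = 5,432.08

5,432.08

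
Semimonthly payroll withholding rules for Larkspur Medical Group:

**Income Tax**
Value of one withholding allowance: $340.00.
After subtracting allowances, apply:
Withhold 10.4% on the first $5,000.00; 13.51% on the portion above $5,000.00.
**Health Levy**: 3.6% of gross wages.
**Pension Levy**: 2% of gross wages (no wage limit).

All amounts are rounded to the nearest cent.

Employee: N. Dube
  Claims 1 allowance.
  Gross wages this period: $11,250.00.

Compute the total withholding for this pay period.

Income Tax: taxable = $11,250.00 − 1×$340.00 = $10,910.00
  $520.00 + 13.51% × ($10,910.00 − $5,000.00) = $520.00 + 13.51% × $5,910.00 = $1,318.44
Health Levy: 3.6% × $11,250.00 = $405.00
Pension Levy: 2% × $11,250.00 = $225.00
Total: $1,318.44 + $405.00 + $225.00 = $1,948.44

$1,948.44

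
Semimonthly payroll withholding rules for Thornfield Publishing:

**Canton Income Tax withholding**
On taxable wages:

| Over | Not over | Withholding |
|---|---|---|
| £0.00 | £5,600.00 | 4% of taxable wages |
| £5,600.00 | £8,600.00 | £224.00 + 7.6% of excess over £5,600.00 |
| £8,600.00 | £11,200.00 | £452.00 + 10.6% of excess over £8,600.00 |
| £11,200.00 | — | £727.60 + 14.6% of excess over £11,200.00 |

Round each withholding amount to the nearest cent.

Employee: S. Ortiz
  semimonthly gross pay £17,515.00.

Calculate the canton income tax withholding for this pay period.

£1,649.59

Canton Income Tax: taxable = £17,515.00
  £727.60 + 14.6% × (£17,515.00 − £11,200.00) = £727.60 + 14.6% × £6,315.00 = £1,649.59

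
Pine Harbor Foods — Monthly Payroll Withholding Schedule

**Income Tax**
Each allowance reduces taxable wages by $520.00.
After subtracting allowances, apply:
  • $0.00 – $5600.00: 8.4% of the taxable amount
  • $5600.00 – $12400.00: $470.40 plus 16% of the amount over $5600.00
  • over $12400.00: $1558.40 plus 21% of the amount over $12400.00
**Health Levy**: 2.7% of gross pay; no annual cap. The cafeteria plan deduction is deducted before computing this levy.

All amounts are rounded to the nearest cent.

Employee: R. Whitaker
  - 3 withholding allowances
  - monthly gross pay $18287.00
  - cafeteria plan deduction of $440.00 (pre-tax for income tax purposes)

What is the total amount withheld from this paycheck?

Income Tax: taxable = $18287.00 − $440.00 − 3×$520.00 = $16287.00
  $1558.40 + 21% × ($16287.00 − $12400.00) = $1558.40 + 21% × $3887.00 = $2374.67
Health Levy: 2.7% × $17847.00 = $481.87
Total: $2374.67 + $481.87 = $2856.54

$2856.54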